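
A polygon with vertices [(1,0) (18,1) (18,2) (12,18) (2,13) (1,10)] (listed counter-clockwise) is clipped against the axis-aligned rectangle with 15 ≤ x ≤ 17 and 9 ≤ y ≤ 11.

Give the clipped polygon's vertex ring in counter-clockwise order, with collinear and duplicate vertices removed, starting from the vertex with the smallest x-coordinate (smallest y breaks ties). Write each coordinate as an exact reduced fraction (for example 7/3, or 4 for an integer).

1. After x ≥ 15: [(15,14/17) (18,1) (18,2) (15,10)]
2. After x ≤ 17: [(15,14/17) (17,16/17) (17,14/3) (15,10)]
3. After y ≥ 9: [(15,9) (123/8,9) (15,10)]
4. After y ≤ 11: [(15,9) (123/8,9) (15,10)]
5. Canonical ring: [(15,9) (123/8,9) (15,10)]

Clipped polygon: [(15,9) (123/8,9) (15,10)]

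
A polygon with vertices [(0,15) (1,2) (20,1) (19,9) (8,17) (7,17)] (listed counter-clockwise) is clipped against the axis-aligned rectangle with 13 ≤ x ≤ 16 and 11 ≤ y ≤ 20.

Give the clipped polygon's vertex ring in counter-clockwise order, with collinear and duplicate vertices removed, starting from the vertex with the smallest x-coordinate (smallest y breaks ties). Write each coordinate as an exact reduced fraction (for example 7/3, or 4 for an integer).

1. After x ≥ 13: [(13,26/19) (20,1) (19,9) (13,147/11)]
2. After x ≤ 16: [(13,26/19) (16,23/19) (16,123/11) (13,147/11)]
3. After y ≥ 11: [(13,11) (16,11) (16,123/11) (13,147/11)]
4. After y ≤ 20: [(13,11) (16,11) (16,123/11) (13,147/11)]
5. Canonical ring: [(13,11) (16,11) (16,123/11) (13,147/11)]

Clipped polygon: [(13,11) (16,11) (16,123/11) (13,147/11)]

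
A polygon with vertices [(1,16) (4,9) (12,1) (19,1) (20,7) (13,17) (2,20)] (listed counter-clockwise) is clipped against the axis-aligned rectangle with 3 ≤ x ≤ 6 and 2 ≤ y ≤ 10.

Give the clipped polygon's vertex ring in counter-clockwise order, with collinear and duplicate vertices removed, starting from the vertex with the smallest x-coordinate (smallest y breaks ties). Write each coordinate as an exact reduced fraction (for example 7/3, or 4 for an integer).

Clipped polygon: [(25/7,10) (4,9) (6,7) (6,10)]

1. After x ≥ 3: [(3,34/3) (4,9) (12,1) (19,1) (20,7) (13,17) (3,217/11)]
2. After x ≤ 6: [(3,34/3) (4,9) (6,7) (6,208/11) (3,217/11)]
3. After y ≥ 2: [(3,34/3) (4,9) (6,7) (6,208/11) (3,217/11)]
4. After y ≤ 10: [(25/7,10) (4,9) (6,7) (6,10)]
5. Canonical ring: [(25/7,10) (4,9) (6,7) (6,10)]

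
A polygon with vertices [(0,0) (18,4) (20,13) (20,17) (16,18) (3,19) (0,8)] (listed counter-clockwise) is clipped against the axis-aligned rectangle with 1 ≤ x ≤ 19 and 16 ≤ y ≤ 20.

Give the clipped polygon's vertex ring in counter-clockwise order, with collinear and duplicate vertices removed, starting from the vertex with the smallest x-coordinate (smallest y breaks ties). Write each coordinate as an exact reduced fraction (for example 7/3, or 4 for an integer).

1. After x ≥ 1: [(1,2/9) (18,4) (20,13) (20,17) (16,18) (3,19) (1,35/3)]
2. After x ≤ 19: [(1,2/9) (18,4) (19,17/2) (19,69/4) (16,18) (3,19) (1,35/3)]
3. After y ≥ 16: [(19,16) (19,69/4) (16,18) (3,19) (24/11,16)]
4. After y ≤ 20: [(19,16) (19,69/4) (16,18) (3,19) (24/11,16)]
5. Canonical ring: [(24/11,16) (19,16) (19,69/4) (16,18) (3,19)]

Clipped polygon: [(24/11,16) (19,16) (19,69/4) (16,18) (3,19)]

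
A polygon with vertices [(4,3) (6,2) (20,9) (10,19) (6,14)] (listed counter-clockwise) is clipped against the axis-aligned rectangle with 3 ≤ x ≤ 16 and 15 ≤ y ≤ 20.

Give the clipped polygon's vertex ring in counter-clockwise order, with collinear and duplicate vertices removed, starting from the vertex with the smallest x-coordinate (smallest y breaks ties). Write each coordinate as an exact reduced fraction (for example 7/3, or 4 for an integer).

1. After x ≥ 3: [(4,3) (6,2) (20,9) (10,19) (6,14)]
2. After x ≤ 16: [(4,3) (6,2) (16,7) (16,13) (10,19) (6,14)]
3. After y ≥ 15: [(14,15) (10,19) (34/5,15)]
4. After y ≤ 20: [(14,15) (10,19) (34/5,15)]
5. Canonical ring: [(34/5,15) (14,15) (10,19)]

Clipped polygon: [(34/5,15) (14,15) (10,19)]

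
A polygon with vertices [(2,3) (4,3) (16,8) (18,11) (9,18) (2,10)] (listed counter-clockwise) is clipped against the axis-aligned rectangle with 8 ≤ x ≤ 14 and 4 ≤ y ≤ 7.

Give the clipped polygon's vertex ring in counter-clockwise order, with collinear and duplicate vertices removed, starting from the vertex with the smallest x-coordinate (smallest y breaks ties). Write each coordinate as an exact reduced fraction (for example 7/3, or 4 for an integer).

Clipped polygon: [(8,14/3) (68/5,7) (8,7)]

1. After x ≥ 8: [(8,14/3) (16,8) (18,11) (9,18) (8,118/7)]
2. After x ≤ 14: [(8,14/3) (14,43/6) (14,127/9) (9,18) (8,118/7)]
3. After y ≥ 4: [(8,14/3) (14,43/6) (14,127/9) (9,18) (8,118/7)]
4. After y ≤ 7: [(8,7) (8,14/3) (68/5,7)]
5. Canonical ring: [(8,14/3) (68/5,7) (8,7)]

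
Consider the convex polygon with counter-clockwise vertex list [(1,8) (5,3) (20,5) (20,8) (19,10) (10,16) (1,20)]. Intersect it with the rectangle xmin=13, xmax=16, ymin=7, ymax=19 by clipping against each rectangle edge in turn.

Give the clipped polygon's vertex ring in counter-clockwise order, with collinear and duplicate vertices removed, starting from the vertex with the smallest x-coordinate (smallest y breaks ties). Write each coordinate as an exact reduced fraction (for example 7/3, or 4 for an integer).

1. After x ≥ 13: [(13,61/15) (20,5) (20,8) (19,10) (13,14)]
2. After x ≤ 16: [(13,61/15) (16,67/15) (16,12) (13,14)]
3. After y ≥ 7: [(13,7) (16,7) (16,12) (13,14)]
4. After y ≤ 19: [(13,7) (16,7) (16,12) (13,14)]
5. Canonical ring: [(13,7) (16,7) (16,12) (13,14)]

Clipped polygon: [(13,7) (16,7) (16,12) (13,14)]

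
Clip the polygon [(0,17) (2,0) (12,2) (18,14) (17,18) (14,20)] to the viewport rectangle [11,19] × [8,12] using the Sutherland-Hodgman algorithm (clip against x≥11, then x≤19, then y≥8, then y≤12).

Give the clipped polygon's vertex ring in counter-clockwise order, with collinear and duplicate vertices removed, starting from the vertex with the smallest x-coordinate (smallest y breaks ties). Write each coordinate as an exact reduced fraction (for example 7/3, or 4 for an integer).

1. After x ≥ 11: [(11,271/14) (11,9/5) (12,2) (18,14) (17,18) (14,20)]
2. After x ≤ 19: [(11,271/14) (11,9/5) (12,2) (18,14) (17,18) (14,20)]
3. After y ≥ 8: [(11,271/14) (11,8) (15,8) (18,14) (17,18) (14,20)]
4. After y ≤ 12: [(11,12) (11,8) (15,8) (17,12)]
5. Canonical ring: [(11,8) (15,8) (17,12) (11,12)]

Clipped polygon: [(11,8) (15,8) (17,12) (11,12)]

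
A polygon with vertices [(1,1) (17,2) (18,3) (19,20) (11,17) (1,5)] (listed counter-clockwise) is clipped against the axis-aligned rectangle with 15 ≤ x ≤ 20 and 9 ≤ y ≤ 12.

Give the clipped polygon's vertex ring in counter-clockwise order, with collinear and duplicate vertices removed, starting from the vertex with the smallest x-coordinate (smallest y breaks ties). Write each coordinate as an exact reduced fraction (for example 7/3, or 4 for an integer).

1. After x ≥ 15: [(15,15/8) (17,2) (18,3) (19,20) (15,37/2)]
2. After x ≤ 20: [(15,15/8) (17,2) (18,3) (19,20) (15,37/2)]
3. After y ≥ 9: [(15,9) (312/17,9) (19,20) (15,37/2)]
4. After y ≤ 12: [(15,12) (15,9) (312/17,9) (315/17,12)]
5. Canonical ring: [(15,9) (312/17,9) (315/17,12) (15,12)]

Clipped polygon: [(15,9) (312/17,9) (315/17,12) (15,12)]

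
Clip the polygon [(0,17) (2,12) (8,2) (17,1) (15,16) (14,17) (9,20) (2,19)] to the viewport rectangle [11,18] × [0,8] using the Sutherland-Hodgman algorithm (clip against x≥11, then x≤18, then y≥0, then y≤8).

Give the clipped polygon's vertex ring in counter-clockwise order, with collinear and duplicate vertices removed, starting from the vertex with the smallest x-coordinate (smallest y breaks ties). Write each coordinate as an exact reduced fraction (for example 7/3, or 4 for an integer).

Clipped polygon: [(11,5/3) (17,1) (241/15,8) (11,8)]

1. After x ≥ 11: [(11,5/3) (17,1) (15,16) (14,17) (11,94/5)]
2. After x ≤ 18: [(11,5/3) (17,1) (15,16) (14,17) (11,94/5)]
3. After y ≥ 0: [(11,5/3) (17,1) (15,16) (14,17) (11,94/5)]
4. After y ≤ 8: [(11,8) (11,5/3) (17,1) (241/15,8)]
5. Canonical ring: [(11,5/3) (17,1) (241/15,8) (11,8)]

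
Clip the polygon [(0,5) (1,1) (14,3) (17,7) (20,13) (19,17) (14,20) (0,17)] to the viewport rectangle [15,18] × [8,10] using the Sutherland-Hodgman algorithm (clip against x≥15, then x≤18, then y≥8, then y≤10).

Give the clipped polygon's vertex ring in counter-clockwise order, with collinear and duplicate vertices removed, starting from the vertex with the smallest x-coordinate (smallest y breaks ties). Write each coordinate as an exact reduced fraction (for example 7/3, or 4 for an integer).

1. After x ≥ 15: [(15,13/3) (17,7) (20,13) (19,17) (15,97/5)]
2. After x ≤ 18: [(15,13/3) (17,7) (18,9) (18,88/5) (15,97/5)]
3. After y ≥ 8: [(15,8) (35/2,8) (18,9) (18,88/5) (15,97/5)]
4. After y ≤ 10: [(15,10) (15,8) (35/2,8) (18,9) (18,10)]
5. Canonical ring: [(15,8) (35/2,8) (18,9) (18,10) (15,10)]

Clipped polygon: [(15,8) (35/2,8) (18,9) (18,10) (15,10)]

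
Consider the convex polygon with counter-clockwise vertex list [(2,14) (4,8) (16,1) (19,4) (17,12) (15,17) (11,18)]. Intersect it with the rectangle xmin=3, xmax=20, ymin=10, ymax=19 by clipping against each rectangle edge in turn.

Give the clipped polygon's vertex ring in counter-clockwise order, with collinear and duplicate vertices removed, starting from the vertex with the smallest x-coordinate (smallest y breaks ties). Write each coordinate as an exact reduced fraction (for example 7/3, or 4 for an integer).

Clipped polygon: [(3,11) (10/3,10) (35/2,10) (17,12) (15,17) (11,18) (3,130/9)]

1. After x ≥ 3: [(3,130/9) (3,11) (4,8) (16,1) (19,4) (17,12) (15,17) (11,18)]
2. After x ≤ 20: [(3,130/9) (3,11) (4,8) (16,1) (19,4) (17,12) (15,17) (11,18)]
3. After y ≥ 10: [(3,130/9) (3,11) (10/3,10) (35/2,10) (17,12) (15,17) (11,18)]
4. After y ≤ 19: [(3,130/9) (3,11) (10/3,10) (35/2,10) (17,12) (15,17) (11,18)]
5. Canonical ring: [(3,11) (10/3,10) (35/2,10) (17,12) (15,17) (11,18) (3,130/9)]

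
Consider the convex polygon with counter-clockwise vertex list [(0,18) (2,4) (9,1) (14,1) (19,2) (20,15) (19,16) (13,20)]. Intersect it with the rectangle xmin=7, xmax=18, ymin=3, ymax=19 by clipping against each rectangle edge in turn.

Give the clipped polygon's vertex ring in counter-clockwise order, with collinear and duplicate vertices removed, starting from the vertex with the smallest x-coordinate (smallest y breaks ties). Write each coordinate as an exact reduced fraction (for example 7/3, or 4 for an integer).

Clipped polygon: [(7,3) (18,3) (18,50/3) (29/2,19) (7,19)]

1. After x ≥ 7: [(7,248/13) (7,13/7) (9,1) (14,1) (19,2) (20,15) (19,16) (13,20)]
2. After x ≤ 18: [(7,248/13) (7,13/7) (9,1) (14,1) (18,9/5) (18,50/3) (13,20)]
3. After y ≥ 3: [(7,248/13) (7,3) (18,3) (18,50/3) (13,20)]
4. After y ≤ 19: [(7,19) (7,3) (18,3) (18,50/3) (29/2,19)]
5. Canonical ring: [(7,3) (18,3) (18,50/3) (29/2,19) (7,19)]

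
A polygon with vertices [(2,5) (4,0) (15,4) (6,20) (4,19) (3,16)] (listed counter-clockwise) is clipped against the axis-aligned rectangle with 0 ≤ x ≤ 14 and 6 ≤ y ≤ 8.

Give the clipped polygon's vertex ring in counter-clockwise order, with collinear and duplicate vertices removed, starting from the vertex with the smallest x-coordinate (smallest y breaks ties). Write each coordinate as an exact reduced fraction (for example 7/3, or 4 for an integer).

Clipped polygon: [(23/11,6) (111/8,6) (51/4,8) (25/11,8)]

1. After x ≥ 0: [(2,5) (4,0) (15,4) (6,20) (4,19) (3,16)]
2. After x ≤ 14: [(2,5) (4,0) (14,40/11) (14,52/9) (6,20) (4,19) (3,16)]
3. After y ≥ 6: [(23/11,6) (111/8,6) (6,20) (4,19) (3,16)]
4. After y ≤ 8: [(25/11,8) (23/11,6) (111/8,6) (51/4,8)]
5. Canonical ring: [(23/11,6) (111/8,6) (51/4,8) (25/11,8)]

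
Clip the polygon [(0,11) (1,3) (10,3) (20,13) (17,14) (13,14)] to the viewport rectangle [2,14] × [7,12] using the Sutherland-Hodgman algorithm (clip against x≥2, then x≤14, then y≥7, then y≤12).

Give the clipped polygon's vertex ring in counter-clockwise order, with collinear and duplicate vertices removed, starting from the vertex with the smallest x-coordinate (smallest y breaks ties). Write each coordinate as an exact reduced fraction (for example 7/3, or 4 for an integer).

1. After x ≥ 2: [(2,149/13) (2,3) (10,3) (20,13) (17,14) (13,14)]
2. After x ≤ 14: [(2,149/13) (2,3) (10,3) (14,7) (14,14) (13,14)]
3. After y ≥ 7: [(2,149/13) (2,7) (14,7) (14,7) (14,14) (13,14)]
4. After y ≤ 12: [(13/3,12) (2,149/13) (2,7) (14,7) (14,7) (14,12)]
5. Canonical ring: [(2,7) (14,7) (14,12) (13/3,12) (2,149/13)]

Clipped polygon: [(2,7) (14,7) (14,12) (13/3,12) (2,149/13)]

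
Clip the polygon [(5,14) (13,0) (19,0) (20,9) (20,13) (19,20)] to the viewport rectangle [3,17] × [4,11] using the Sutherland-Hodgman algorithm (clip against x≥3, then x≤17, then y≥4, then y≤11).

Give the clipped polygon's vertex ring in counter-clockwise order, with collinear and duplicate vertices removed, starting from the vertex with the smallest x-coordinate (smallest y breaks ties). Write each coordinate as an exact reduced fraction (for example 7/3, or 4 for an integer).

Clipped polygon: [(47/7,11) (75/7,4) (17,4) (17,11)]

1. After x ≥ 3: [(5,14) (13,0) (19,0) (20,9) (20,13) (19,20)]
2. After x ≤ 17: [(17,134/7) (5,14) (13,0) (17,0)]
3. After y ≥ 4: [(17,4) (17,134/7) (5,14) (75/7,4)]
4. After y ≤ 11: [(17,4) (17,11) (47/7,11) (75/7,4)]
5. Canonical ring: [(47/7,11) (75/7,4) (17,4) (17,11)]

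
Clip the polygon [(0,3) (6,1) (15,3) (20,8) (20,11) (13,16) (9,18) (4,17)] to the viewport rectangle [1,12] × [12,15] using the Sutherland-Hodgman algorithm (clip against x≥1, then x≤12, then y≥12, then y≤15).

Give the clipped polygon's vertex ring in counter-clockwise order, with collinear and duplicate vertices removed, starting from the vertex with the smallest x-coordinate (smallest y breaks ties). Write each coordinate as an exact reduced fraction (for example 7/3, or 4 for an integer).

Clipped polygon: [(18/7,12) (12,12) (12,15) (24/7,15)]

1. After x ≥ 1: [(1,13/2) (1,8/3) (6,1) (15,3) (20,8) (20,11) (13,16) (9,18) (4,17)]
2. After x ≤ 12: [(1,13/2) (1,8/3) (6,1) (12,7/3) (12,33/2) (9,18) (4,17)]
3. After y ≥ 12: [(18/7,12) (12,12) (12,33/2) (9,18) (4,17)]
4. After y ≤ 15: [(24/7,15) (18/7,12) (12,12) (12,15)]
5. Canonical ring: [(18/7,12) (12,12) (12,15) (24/7,15)]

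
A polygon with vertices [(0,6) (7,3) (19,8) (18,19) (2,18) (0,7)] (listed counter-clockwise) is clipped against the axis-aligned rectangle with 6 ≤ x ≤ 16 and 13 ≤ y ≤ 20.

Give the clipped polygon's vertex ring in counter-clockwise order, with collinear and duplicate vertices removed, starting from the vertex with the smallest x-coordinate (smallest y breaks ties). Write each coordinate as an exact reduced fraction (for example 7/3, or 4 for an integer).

1. After x ≥ 6: [(6,24/7) (7,3) (19,8) (18,19) (6,73/4)]
2. After x ≤ 16: [(6,24/7) (7,3) (16,27/4) (16,151/8) (6,73/4)]
3. After y ≥ 13: [(6,13) (16,13) (16,151/8) (6,73/4)]
4. After y ≤ 20: [(6,13) (16,13) (16,151/8) (6,73/4)]
5. Canonical ring: [(6,13) (16,13) (16,151/8) (6,73/4)]

Clipped polygon: [(6,13) (16,13) (16,151/8) (6,73/4)]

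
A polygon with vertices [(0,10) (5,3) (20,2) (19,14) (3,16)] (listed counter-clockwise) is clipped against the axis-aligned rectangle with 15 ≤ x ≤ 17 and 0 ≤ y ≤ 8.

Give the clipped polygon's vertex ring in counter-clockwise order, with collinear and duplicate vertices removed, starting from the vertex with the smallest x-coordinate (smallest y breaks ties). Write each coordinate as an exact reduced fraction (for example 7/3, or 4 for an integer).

1. After x ≥ 15: [(15,7/3) (20,2) (19,14) (15,29/2)]
2. After x ≤ 17: [(15,7/3) (17,11/5) (17,57/4) (15,29/2)]
3. After y ≥ 0: [(15,7/3) (17,11/5) (17,57/4) (15,29/2)]
4. After y ≤ 8: [(15,8) (15,7/3) (17,11/5) (17,8)]
5. Canonical ring: [(15,7/3) (17,11/5) (17,8) (15,8)]

Clipped polygon: [(15,7/3) (17,11/5) (17,8) (15,8)]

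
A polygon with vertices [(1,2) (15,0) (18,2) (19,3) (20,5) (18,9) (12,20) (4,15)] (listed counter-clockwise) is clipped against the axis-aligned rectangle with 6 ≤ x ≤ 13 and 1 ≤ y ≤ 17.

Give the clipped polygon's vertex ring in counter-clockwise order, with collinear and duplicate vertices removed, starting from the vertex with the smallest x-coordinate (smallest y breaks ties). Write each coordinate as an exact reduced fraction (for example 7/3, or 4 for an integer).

1. After x ≥ 6: [(6,9/7) (15,0) (18,2) (19,3) (20,5) (18,9) (12,20) (6,65/4)]
2. After x ≤ 13: [(6,9/7) (13,2/7) (13,109/6) (12,20) (6,65/4)]
3. After y ≥ 1: [(6,9/7) (8,1) (13,1) (13,109/6) (12,20) (6,65/4)]
4. After y ≤ 17: [(6,9/7) (8,1) (13,1) (13,17) (36/5,17) (6,65/4)]
5. Canonical ring: [(6,9/7) (8,1) (13,1) (13,17) (36/5,17) (6,65/4)]

Clipped polygon: [(6,9/7) (8,1) (13,1) (13,17) (36/5,17) (6,65/4)]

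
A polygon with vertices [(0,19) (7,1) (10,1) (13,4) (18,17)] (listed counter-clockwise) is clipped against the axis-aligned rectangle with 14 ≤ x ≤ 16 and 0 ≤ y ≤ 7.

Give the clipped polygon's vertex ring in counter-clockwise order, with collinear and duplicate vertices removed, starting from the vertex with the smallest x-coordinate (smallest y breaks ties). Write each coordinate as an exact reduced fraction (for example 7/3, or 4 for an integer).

1. After x ≥ 14: [(14,157/9) (14,33/5) (18,17)]
2. After x ≤ 16: [(16,155/9) (14,157/9) (14,33/5) (16,59/5)]
3. After y ≥ 0: [(16,155/9) (14,157/9) (14,33/5) (16,59/5)]
4. After y ≤ 7: [(14,7) (14,33/5) (184/13,7)]
5. Canonical ring: [(14,33/5) (184/13,7) (14,7)]

Clipped polygon: [(14,33/5) (184/13,7) (14,7)]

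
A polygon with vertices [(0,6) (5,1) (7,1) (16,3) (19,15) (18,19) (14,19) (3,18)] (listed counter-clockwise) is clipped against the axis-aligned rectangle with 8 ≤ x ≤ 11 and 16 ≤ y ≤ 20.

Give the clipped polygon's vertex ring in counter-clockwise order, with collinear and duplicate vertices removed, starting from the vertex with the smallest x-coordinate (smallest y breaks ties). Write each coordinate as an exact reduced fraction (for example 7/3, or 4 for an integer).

Clipped polygon: [(8,16) (11,16) (11,206/11) (8,203/11)]

1. After x ≥ 8: [(8,11/9) (16,3) (19,15) (18,19) (14,19) (8,203/11)]
2. After x ≤ 11: [(8,11/9) (11,17/9) (11,206/11) (8,203/11)]
3. After y ≥ 16: [(8,16) (11,16) (11,206/11) (8,203/11)]
4. After y ≤ 20: [(8,16) (11,16) (11,206/11) (8,203/11)]
5. Canonical ring: [(8,16) (11,16) (11,206/11) (8,203/11)]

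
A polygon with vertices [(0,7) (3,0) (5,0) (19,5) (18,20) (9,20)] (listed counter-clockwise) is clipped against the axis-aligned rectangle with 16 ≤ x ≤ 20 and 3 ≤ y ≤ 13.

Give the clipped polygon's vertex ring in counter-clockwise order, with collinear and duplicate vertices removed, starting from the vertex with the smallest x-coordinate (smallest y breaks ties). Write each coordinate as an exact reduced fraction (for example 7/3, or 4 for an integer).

Clipped polygon: [(16,55/14) (19,5) (277/15,13) (16,13)]

1. After x ≥ 16: [(16,55/14) (19,5) (18,20) (16,20)]
2. After x ≤ 20: [(16,55/14) (19,5) (18,20) (16,20)]
3. After y ≥ 3: [(16,55/14) (19,5) (18,20) (16,20)]
4. After y ≤ 13: [(16,13) (16,55/14) (19,5) (277/15,13)]
5. Canonical ring: [(16,55/14) (19,5) (277/15,13) (16,13)]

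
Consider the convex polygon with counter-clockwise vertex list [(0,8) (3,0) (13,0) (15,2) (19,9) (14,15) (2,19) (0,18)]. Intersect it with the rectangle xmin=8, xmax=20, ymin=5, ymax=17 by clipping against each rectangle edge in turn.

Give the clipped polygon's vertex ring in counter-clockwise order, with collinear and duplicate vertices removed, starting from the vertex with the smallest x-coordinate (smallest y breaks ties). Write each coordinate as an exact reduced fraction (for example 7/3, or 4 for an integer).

Clipped polygon: [(8,5) (117/7,5) (19,9) (14,15) (8,17)]

1. After x ≥ 8: [(8,0) (13,0) (15,2) (19,9) (14,15) (8,17)]
2. After x ≤ 20: [(8,0) (13,0) (15,2) (19,9) (14,15) (8,17)]
3. After y ≥ 5: [(8,5) (117/7,5) (19,9) (14,15) (8,17)]
4. After y ≤ 17: [(8,5) (117/7,5) (19,9) (14,15) (8,17)]
5. Canonical ring: [(8,5) (117/7,5) (19,9) (14,15) (8,17)]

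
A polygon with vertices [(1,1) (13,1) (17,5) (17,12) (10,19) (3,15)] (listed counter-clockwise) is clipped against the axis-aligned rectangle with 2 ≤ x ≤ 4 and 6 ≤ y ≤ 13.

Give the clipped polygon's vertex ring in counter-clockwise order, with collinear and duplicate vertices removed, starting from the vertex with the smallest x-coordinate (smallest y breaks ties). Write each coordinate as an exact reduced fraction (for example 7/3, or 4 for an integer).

1. After x ≥ 2: [(2,8) (2,1) (13,1) (17,5) (17,12) (10,19) (3,15)]
2. After x ≤ 4: [(2,8) (2,1) (4,1) (4,109/7) (3,15)]
3. After y ≥ 6: [(2,8) (2,6) (4,6) (4,109/7) (3,15)]
4. After y ≤ 13: [(19/7,13) (2,8) (2,6) (4,6) (4,13)]
5. Canonical ring: [(2,6) (4,6) (4,13) (19/7,13) (2,8)]

Clipped polygon: [(2,6) (4,6) (4,13) (19/7,13) (2,8)]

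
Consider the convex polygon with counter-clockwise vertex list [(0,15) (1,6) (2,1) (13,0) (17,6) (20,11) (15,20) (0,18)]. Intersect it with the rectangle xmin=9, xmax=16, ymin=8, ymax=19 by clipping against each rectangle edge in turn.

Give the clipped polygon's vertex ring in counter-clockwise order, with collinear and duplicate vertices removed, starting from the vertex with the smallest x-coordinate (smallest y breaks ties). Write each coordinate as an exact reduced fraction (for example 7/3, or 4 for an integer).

1. After x ≥ 9: [(9,4/11) (13,0) (17,6) (20,11) (15,20) (9,96/5)]
2. After x ≤ 16: [(9,4/11) (13,0) (16,9/2) (16,91/5) (15,20) (9,96/5)]
3. After y ≥ 8: [(9,8) (16,8) (16,91/5) (15,20) (9,96/5)]
4. After y ≤ 19: [(9,19) (9,8) (16,8) (16,91/5) (140/9,19)]
5. Canonical ring: [(9,8) (16,8) (16,91/5) (140/9,19) (9,19)]

Clipped polygon: [(9,8) (16,8) (16,91/5) (140/9,19) (9,19)]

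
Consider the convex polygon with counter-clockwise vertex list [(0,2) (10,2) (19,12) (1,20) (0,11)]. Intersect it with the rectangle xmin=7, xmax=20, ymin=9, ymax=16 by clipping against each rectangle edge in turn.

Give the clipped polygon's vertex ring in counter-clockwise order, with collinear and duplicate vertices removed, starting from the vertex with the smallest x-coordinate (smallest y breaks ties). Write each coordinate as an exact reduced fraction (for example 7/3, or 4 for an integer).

Clipped polygon: [(7,9) (163/10,9) (19,12) (10,16) (7,16)]

1. After x ≥ 7: [(7,2) (10,2) (19,12) (7,52/3)]
2. After x ≤ 20: [(7,2) (10,2) (19,12) (7,52/3)]
3. After y ≥ 9: [(7,9) (163/10,9) (19,12) (7,52/3)]
4. After y ≤ 16: [(7,16) (7,9) (163/10,9) (19,12) (10,16)]
5. Canonical ring: [(7,9) (163/10,9) (19,12) (10,16) (7,16)]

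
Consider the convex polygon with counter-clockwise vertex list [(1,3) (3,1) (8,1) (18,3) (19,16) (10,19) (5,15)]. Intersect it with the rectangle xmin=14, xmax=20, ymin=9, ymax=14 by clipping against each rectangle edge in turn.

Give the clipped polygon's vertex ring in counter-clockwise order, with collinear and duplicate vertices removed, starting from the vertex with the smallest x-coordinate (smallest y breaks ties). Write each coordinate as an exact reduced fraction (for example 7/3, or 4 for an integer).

1. After x ≥ 14: [(14,11/5) (18,3) (19,16) (14,53/3)]
2. After x ≤ 20: [(14,11/5) (18,3) (19,16) (14,53/3)]
3. After y ≥ 9: [(14,9) (240/13,9) (19,16) (14,53/3)]
4. After y ≤ 14: [(14,14) (14,9) (240/13,9) (245/13,14)]
5. Canonical ring: [(14,9) (240/13,9) (245/13,14) (14,14)]

Clipped polygon: [(14,9) (240/13,9) (245/13,14) (14,14)]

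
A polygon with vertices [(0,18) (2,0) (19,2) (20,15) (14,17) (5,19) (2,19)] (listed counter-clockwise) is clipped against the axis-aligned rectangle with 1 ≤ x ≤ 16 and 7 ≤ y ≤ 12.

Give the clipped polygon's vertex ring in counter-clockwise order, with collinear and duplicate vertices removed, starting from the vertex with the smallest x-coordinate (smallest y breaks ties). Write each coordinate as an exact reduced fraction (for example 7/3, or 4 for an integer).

1. After x ≥ 1: [(1,37/2) (1,9) (2,0) (19,2) (20,15) (14,17) (5,19) (2,19)]
2. After x ≤ 16: [(1,37/2) (1,9) (2,0) (16,28/17) (16,49/3) (14,17) (5,19) (2,19)]
3. After y ≥ 7: [(1,37/2) (1,9) (11/9,7) (16,7) (16,49/3) (14,17) (5,19) (2,19)]
4. After y ≤ 12: [(1,12) (1,9) (11/9,7) (16,7) (16,12)]
5. Canonical ring: [(1,9) (11/9,7) (16,7) (16,12) (1,12)]

Clipped polygon: [(1,9) (11/9,7) (16,7) (16,12) (1,12)]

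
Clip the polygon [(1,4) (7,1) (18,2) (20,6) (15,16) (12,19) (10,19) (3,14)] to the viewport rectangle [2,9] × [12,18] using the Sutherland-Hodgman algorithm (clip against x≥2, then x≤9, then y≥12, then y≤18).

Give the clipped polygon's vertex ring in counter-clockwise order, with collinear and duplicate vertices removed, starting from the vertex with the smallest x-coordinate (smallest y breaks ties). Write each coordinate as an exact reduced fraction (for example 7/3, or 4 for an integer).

1. After x ≥ 2: [(2,9) (2,7/2) (7,1) (18,2) (20,6) (15,16) (12,19) (10,19) (3,14)]
2. After x ≤ 9: [(2,9) (2,7/2) (7,1) (9,13/11) (9,128/7) (3,14)]
3. After y ≥ 12: [(13/5,12) (9,12) (9,128/7) (3,14)]
4. After y ≤ 18: [(13/5,12) (9,12) (9,18) (43/5,18) (3,14)]
5. Canonical ring: [(13/5,12) (9,12) (9,18) (43/5,18) (3,14)]

Clipped polygon: [(13/5,12) (9,12) (9,18) (43/5,18) (3,14)]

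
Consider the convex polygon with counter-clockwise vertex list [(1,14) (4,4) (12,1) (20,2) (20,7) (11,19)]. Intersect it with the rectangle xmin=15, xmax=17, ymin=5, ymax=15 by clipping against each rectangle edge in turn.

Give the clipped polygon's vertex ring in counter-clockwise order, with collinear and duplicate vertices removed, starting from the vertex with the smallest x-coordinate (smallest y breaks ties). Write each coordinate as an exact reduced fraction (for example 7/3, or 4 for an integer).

1. After x ≥ 15: [(15,11/8) (20,2) (20,7) (15,41/3)]
2. After x ≤ 17: [(15,11/8) (17,13/8) (17,11) (15,41/3)]
3. After y ≥ 5: [(15,5) (17,5) (17,11) (15,41/3)]
4. After y ≤ 15: [(15,5) (17,5) (17,11) (15,41/3)]
5. Canonical ring: [(15,5) (17,5) (17,11) (15,41/3)]

Clipped polygon: [(15,5) (17,5) (17,11) (15,41/3)]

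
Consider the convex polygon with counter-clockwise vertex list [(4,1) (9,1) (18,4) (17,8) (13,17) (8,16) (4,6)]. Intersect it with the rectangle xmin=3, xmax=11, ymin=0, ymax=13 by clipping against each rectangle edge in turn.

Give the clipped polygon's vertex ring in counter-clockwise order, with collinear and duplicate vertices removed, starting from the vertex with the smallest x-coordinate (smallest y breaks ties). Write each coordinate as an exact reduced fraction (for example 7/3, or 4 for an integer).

1. After x ≥ 3: [(4,1) (9,1) (18,4) (17,8) (13,17) (8,16) (4,6)]
2. After x ≤ 11: [(4,1) (9,1) (11,5/3) (11,83/5) (8,16) (4,6)]
3. After y ≥ 0: [(4,1) (9,1) (11,5/3) (11,83/5) (8,16) (4,6)]
4. After y ≤ 13: [(4,1) (9,1) (11,5/3) (11,13) (34/5,13) (4,6)]
5. Canonical ring: [(4,1) (9,1) (11,5/3) (11,13) (34/5,13) (4,6)]

Clipped polygon: [(4,1) (9,1) (11,5/3) (11,13) (34/5,13) (4,6)]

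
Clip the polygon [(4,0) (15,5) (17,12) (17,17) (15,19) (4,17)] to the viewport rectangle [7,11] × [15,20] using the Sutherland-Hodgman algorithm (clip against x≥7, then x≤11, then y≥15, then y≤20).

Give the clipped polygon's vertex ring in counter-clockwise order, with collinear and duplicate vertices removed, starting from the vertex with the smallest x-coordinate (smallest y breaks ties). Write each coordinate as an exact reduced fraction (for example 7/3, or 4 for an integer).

Clipped polygon: [(7,15) (11,15) (11,201/11) (7,193/11)]

1. After x ≥ 7: [(7,15/11) (15,5) (17,12) (17,17) (15,19) (7,193/11)]
2. After x ≤ 11: [(7,15/11) (11,35/11) (11,201/11) (7,193/11)]
3. After y ≥ 15: [(7,15) (11,15) (11,201/11) (7,193/11)]
4. After y ≤ 20: [(7,15) (11,15) (11,201/11) (7,193/11)]
5. Canonical ring: [(7,15) (11,15) (11,201/11) (7,193/11)]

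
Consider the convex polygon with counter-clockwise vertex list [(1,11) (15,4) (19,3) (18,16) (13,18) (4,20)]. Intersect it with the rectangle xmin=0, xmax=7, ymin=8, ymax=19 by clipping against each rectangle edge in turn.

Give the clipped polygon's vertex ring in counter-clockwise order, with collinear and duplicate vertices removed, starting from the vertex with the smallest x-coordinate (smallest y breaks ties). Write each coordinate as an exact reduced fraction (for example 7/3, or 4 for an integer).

1. After x ≥ 0: [(1,11) (15,4) (19,3) (18,16) (13,18) (4,20)]
2. After x ≤ 7: [(1,11) (7,8) (7,58/3) (4,20)]
3. After y ≥ 8: [(1,11) (7,8) (7,58/3) (4,20)]
4. After y ≤ 19: [(11/3,19) (1,11) (7,8) (7,19)]
5. Canonical ring: [(1,11) (7,8) (7,19) (11/3,19)]

Clipped polygon: [(1,11) (7,8) (7,19) (11/3,19)]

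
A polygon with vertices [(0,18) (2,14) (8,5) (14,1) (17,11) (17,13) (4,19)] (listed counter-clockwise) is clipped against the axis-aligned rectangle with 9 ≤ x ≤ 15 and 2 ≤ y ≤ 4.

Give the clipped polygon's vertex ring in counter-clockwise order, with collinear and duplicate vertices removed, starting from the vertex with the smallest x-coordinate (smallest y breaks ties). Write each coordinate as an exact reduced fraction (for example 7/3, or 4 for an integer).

1. After x ≥ 9: [(9,13/3) (14,1) (17,11) (17,13) (9,217/13)]
2. After x ≤ 15: [(9,13/3) (14,1) (15,13/3) (15,181/13) (9,217/13)]
3. After y ≥ 2: [(9,13/3) (25/2,2) (143/10,2) (15,13/3) (15,181/13) (9,217/13)]
4. After y ≤ 4: [(19/2,4) (25/2,2) (143/10,2) (149/10,4)]
5. Canonical ring: [(19/2,4) (25/2,2) (143/10,2) (149/10,4)]

Clipped polygon: [(19/2,4) (25/2,2) (143/10,2) (149/10,4)]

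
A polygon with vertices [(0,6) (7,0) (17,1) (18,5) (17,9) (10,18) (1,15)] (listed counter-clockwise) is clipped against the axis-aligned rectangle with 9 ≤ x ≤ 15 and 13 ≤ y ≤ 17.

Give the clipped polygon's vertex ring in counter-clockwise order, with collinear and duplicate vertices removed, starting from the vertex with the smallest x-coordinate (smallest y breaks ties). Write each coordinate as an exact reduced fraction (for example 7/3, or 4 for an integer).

Clipped polygon: [(9,13) (125/9,13) (97/9,17) (9,17)]

1. After x ≥ 9: [(9,1/5) (17,1) (18,5) (17,9) (10,18) (9,53/3)]
2. After x ≤ 15: [(9,1/5) (15,4/5) (15,81/7) (10,18) (9,53/3)]
3. After y ≥ 13: [(9,13) (125/9,13) (10,18) (9,53/3)]
4. After y ≤ 17: [(9,17) (9,13) (125/9,13) (97/9,17)]
5. Canonical ring: [(9,13) (125/9,13) (97/9,17) (9,17)]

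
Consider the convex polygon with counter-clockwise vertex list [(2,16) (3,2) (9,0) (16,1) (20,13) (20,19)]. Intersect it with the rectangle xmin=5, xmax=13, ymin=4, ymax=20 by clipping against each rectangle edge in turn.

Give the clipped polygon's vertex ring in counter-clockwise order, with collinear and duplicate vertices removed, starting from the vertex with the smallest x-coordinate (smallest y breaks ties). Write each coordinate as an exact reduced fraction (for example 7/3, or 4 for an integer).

Clipped polygon: [(5,4) (13,4) (13,107/6) (5,33/2)]

1. After x ≥ 5: [(5,33/2) (5,4/3) (9,0) (16,1) (20,13) (20,19)]
2. After x ≤ 13: [(13,107/6) (5,33/2) (5,4/3) (9,0) (13,4/7)]
3. After y ≥ 4: [(13,4) (13,107/6) (5,33/2) (5,4)]
4. After y ≤ 20: [(13,4) (13,107/6) (5,33/2) (5,4)]
5. Canonical ring: [(5,4) (13,4) (13,107/6) (5,33/2)]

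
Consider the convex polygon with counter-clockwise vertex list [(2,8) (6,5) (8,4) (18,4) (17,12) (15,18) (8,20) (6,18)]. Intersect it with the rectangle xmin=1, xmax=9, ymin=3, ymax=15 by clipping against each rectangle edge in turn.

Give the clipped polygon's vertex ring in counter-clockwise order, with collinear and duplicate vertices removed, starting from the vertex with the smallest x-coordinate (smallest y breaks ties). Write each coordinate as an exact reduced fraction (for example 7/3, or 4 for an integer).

Clipped polygon: [(2,8) (6,5) (8,4) (9,4) (9,15) (24/5,15)]

1. After x ≥ 1: [(2,8) (6,5) (8,4) (18,4) (17,12) (15,18) (8,20) (6,18)]
2. After x ≤ 9: [(2,8) (6,5) (8,4) (9,4) (9,138/7) (8,20) (6,18)]
3. After y ≥ 3: [(2,8) (6,5) (8,4) (9,4) (9,138/7) (8,20) (6,18)]
4. After y ≤ 15: [(24/5,15) (2,8) (6,5) (8,4) (9,4) (9,15)]
5. Canonical ring: [(2,8) (6,5) (8,4) (9,4) (9,15) (24/5,15)]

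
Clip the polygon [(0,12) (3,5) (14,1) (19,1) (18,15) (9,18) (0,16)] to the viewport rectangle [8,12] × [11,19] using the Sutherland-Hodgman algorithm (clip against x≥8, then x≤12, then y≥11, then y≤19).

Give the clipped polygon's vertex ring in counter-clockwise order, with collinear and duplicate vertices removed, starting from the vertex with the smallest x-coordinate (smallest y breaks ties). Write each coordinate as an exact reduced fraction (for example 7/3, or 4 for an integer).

Clipped polygon: [(8,11) (12,11) (12,17) (9,18) (8,160/9)]

1. After x ≥ 8: [(8,35/11) (14,1) (19,1) (18,15) (9,18) (8,160/9)]
2. After x ≤ 12: [(8,35/11) (12,19/11) (12,17) (9,18) (8,160/9)]
3. After y ≥ 11: [(8,11) (12,11) (12,17) (9,18) (8,160/9)]
4. After y ≤ 19: [(8,11) (12,11) (12,17) (9,18) (8,160/9)]
5. Canonical ring: [(8,11) (12,11) (12,17) (9,18) (8,160/9)]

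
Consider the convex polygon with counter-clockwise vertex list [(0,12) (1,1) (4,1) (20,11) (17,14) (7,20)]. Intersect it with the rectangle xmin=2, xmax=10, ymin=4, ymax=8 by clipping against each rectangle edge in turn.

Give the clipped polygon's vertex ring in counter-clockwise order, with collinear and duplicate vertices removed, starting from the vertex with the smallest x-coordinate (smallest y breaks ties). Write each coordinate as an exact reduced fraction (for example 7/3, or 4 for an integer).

Clipped polygon: [(2,4) (44/5,4) (10,19/4) (10,8) (2,8)]

1. After x ≥ 2: [(2,100/7) (2,1) (4,1) (20,11) (17,14) (7,20)]
2. After x ≤ 10: [(2,100/7) (2,1) (4,1) (10,19/4) (10,91/5) (7,20)]
3. After y ≥ 4: [(2,100/7) (2,4) (44/5,4) (10,19/4) (10,91/5) (7,20)]
4. After y ≤ 8: [(2,8) (2,4) (44/5,4) (10,19/4) (10,8)]
5. Canonical ring: [(2,4) (44/5,4) (10,19/4) (10,8) (2,8)]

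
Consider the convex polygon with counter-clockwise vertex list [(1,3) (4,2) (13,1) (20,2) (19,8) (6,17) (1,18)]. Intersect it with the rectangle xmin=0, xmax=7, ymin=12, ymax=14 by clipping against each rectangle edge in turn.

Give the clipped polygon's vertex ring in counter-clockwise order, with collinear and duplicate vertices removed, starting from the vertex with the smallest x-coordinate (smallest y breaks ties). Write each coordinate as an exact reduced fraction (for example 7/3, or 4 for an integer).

Clipped polygon: [(1,12) (7,12) (7,14) (1,14)]

1. After x ≥ 0: [(1,3) (4,2) (13,1) (20,2) (19,8) (6,17) (1,18)]
2. After x ≤ 7: [(1,3) (4,2) (7,5/3) (7,212/13) (6,17) (1,18)]
3. After y ≥ 12: [(1,12) (7,12) (7,212/13) (6,17) (1,18)]
4. After y ≤ 14: [(1,14) (1,12) (7,12) (7,14)]
5. Canonical ring: [(1,12) (7,12) (7,14) (1,14)]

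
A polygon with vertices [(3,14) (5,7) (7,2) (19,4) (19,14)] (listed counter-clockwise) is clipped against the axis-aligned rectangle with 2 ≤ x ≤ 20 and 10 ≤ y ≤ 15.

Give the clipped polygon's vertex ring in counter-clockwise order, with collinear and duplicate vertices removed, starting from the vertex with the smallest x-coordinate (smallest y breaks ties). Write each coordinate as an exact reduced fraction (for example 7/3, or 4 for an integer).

Clipped polygon: [(3,14) (29/7,10) (19,10) (19,14)]

1. After x ≥ 2: [(3,14) (5,7) (7,2) (19,4) (19,14)]
2. After x ≤ 20: [(3,14) (5,7) (7,2) (19,4) (19,14)]
3. After y ≥ 10: [(3,14) (29/7,10) (19,10) (19,14)]
4. After y ≤ 15: [(3,14) (29/7,10) (19,10) (19,14)]
5. Canonical ring: [(3,14) (29/7,10) (19,10) (19,14)]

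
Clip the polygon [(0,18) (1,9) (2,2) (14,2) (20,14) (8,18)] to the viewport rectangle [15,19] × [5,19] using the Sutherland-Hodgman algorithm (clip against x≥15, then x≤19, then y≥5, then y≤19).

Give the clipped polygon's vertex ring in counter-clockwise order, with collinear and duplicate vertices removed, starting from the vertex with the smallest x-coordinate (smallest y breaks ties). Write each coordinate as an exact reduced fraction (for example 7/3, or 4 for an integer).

Clipped polygon: [(15,5) (31/2,5) (19,12) (19,43/3) (15,47/3)]

1. After x ≥ 15: [(15,4) (20,14) (15,47/3)]
2. After x ≤ 19: [(15,4) (19,12) (19,43/3) (15,47/3)]
3. After y ≥ 5: [(15,5) (31/2,5) (19,12) (19,43/3) (15,47/3)]
4. After y ≤ 19: [(15,5) (31/2,5) (19,12) (19,43/3) (15,47/3)]
5. Canonical ring: [(15,5) (31/2,5) (19,12) (19,43/3) (15,47/3)]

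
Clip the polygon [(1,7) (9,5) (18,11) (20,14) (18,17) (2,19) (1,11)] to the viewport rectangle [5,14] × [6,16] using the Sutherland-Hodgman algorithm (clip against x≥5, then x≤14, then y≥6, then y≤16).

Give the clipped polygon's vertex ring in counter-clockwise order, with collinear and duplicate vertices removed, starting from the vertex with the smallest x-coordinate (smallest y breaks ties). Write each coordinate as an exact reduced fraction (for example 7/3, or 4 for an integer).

Clipped polygon: [(5,6) (21/2,6) (14,25/3) (14,16) (5,16)]

1. After x ≥ 5: [(5,6) (9,5) (18,11) (20,14) (18,17) (5,149/8)]
2. After x ≤ 14: [(5,6) (9,5) (14,25/3) (14,35/2) (5,149/8)]
3. After y ≥ 6: [(5,6) (5,6) (21/2,6) (14,25/3) (14,35/2) (5,149/8)]
4. After y ≤ 16: [(5,16) (5,6) (5,6) (21/2,6) (14,25/3) (14,16)]
5. Canonical ring: [(5,6) (21/2,6) (14,25/3) (14,16) (5,16)]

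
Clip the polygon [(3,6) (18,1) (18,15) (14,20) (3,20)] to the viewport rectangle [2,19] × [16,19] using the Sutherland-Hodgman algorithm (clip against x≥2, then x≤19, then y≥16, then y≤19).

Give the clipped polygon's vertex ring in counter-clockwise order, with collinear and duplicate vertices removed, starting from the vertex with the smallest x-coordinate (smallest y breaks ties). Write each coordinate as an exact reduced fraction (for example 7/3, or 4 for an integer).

Clipped polygon: [(3,16) (86/5,16) (74/5,19) (3,19)]

1. After x ≥ 2: [(3,6) (18,1) (18,15) (14,20) (3,20)]
2. After x ≤ 19: [(3,6) (18,1) (18,15) (14,20) (3,20)]
3. After y ≥ 16: [(3,16) (86/5,16) (14,20) (3,20)]
4. After y ≤ 19: [(3,19) (3,16) (86/5,16) (74/5,19)]
5. Canonical ring: [(3,16) (86/5,16) (74/5,19) (3,19)]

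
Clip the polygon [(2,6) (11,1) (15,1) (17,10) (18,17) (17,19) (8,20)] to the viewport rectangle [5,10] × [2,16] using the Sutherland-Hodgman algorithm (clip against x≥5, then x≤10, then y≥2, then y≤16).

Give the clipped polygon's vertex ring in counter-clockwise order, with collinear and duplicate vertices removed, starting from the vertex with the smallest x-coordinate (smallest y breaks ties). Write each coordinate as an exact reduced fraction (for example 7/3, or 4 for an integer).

1. After x ≥ 5: [(5,13) (5,13/3) (11,1) (15,1) (17,10) (18,17) (17,19) (8,20)]
2. After x ≤ 10: [(5,13) (5,13/3) (10,14/9) (10,178/9) (8,20)]
3. After y ≥ 2: [(5,13) (5,13/3) (46/5,2) (10,2) (10,178/9) (8,20)]
4. After y ≤ 16: [(44/7,16) (5,13) (5,13/3) (46/5,2) (10,2) (10,16)]
5. Canonical ring: [(5,13/3) (46/5,2) (10,2) (10,16) (44/7,16) (5,13)]

Clipped polygon: [(5,13/3) (46/5,2) (10,2) (10,16) (44/7,16) (5,13)]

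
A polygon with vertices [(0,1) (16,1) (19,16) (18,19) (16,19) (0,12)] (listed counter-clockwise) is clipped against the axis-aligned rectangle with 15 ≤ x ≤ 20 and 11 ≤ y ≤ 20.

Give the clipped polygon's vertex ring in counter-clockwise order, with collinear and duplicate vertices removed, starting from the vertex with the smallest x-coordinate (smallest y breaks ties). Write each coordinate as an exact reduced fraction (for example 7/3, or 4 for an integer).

Clipped polygon: [(15,11) (18,11) (19,16) (18,19) (16,19) (15,297/16)]

1. After x ≥ 15: [(15,1) (16,1) (19,16) (18,19) (16,19) (15,297/16)]
2. After x ≤ 20: [(15,1) (16,1) (19,16) (18,19) (16,19) (15,297/16)]
3. After y ≥ 11: [(15,11) (18,11) (19,16) (18,19) (16,19) (15,297/16)]
4. After y ≤ 20: [(15,11) (18,11) (19,16) (18,19) (16,19) (15,297/16)]
5. Canonical ring: [(15,11) (18,11) (19,16) (18,19) (16,19) (15,297/16)]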